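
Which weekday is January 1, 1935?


Target: January 1, 1935
Anchor: Jan 1, 1935. With p = 1935 - 1 = 1934: (p + p//4 - p//100 + p//400) mod 7 = (1934 + 483 - 19 + 4) mod 7 = 2402 mod 7 = 1 -> Tuesday (Mon=0 ... Sun=6)
Offset from anchor: 0 days
Weekday index = (1 + 0) mod 7 = 1

Tuesday


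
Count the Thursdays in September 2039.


September 2039 has 30 days
Anchor: Jan 1, 2039. With p = 2039 - 1 = 2038: (p + p//4 - p//100 + p//400) mod 7 = (2038 + 509 - 20 + 5) mod 7 = 2532 mod 7 = 5 -> Saturday (Mon=0 ... Sun=6)
Days before September (Jan-Aug): 243; September 1 index = (5 + 243) mod 7 = 3 -> Thursday
First Thursday is September 1
Thursdays: 1, 8, 15, 22, 29

5 Thursdays


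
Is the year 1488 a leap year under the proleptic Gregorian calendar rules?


Gregorian leap year rule: divisible by 4, but not by 100, unless also by 400.
1488 is divisible by 4 but not 100 -> leap year

Yes


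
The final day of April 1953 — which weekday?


April 1953 has 30 days
Anchor: Jan 1, 1953. With p = 1953 - 1 = 1952: (p + p//4 - p//100 + p//400) mod 7 = (1952 + 488 - 19 + 4) mod 7 = 2425 mod 7 = 3 -> Thursday (Mon=0 ... Sun=6)
Days before April (Jan-Mar): 90; April 1 index = (3 + 90) mod 7 = 2 -> Wednesday
Last day offset: 30 - 1 = 29 days
Weekday index = (2 + 29) mod 7 = 3

Thursday, April 30


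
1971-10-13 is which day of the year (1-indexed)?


Date: October 13, 1971
Days in months 1 through 9: 273
Plus 13 days in October

Day of year: 286


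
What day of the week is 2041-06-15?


Date: June 15, 2041
Anchor: Jan 1, 2041. With p = 2041 - 1 = 2040: (p + p//4 - p//100 + p//400) mod 7 = (2040 + 510 - 20 + 5) mod 7 = 2535 mod 7 = 1 -> Tuesday (Mon=0 ... Sun=6)
Days before June (Jan-May): 151; offset = 151 + 15 - 1 = 165
Weekday index = (1 + 165) mod 7 = 5

Day of the week: Saturday


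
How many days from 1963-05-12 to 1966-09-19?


From 1963-05-12 to 1966-09-19
1963-05-12: days before May = 31 + 28 + 31 + 30 = 120 (1963 is not a leap year); day of year = 120 + 12 = 132
1966-09-19: days before September = 31 + 28 + 31 + 30 + 31 + 30 + 31 + 31 = 243 (1966 is not a leap year); day of year = 243 + 19 = 262
Rest of 1963: 365 - 132 = 233
Full years 1964 (366), 1965 (365): 731
Total = 233 + 731 + 262 = 1226

1226 days


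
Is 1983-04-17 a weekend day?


Anchor: Jan 1, 1983. With p = 1983 - 1 = 1982: (p + p//4 - p//100 + p//400) mod 7 = (1982 + 495 - 19 + 4) mod 7 = 2462 mod 7 = 5 -> Saturday (Mon=0 ... Sun=6)
Day of year: 107; offset = 106
Weekday index = (5 + 106) mod 7 = 6 -> Sunday
Weekend days: Saturday, Sunday

Yes


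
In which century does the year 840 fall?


Century = (year - 1) // 100 + 1
= (840 - 1) // 100 + 1
= 839 // 100 + 1
= 8 + 1

9th century


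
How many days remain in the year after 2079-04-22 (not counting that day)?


Day of year: 112 of 365
Remaining = 365 - 112

253 days


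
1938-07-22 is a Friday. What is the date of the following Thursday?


Current: Friday
Target: Thursday
Days ahead: 6

Next Thursday: 1938-07-28


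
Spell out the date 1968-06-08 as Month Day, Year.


ISO 1968-06-08 parses as year=1968, month=06, day=08
Month 6 -> June

June 8, 1968


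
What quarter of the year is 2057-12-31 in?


Month: December (month 12)
Q1: Jan-Mar, Q2: Apr-Jun, Q3: Jul-Sep, Q4: Oct-Dec

Q4


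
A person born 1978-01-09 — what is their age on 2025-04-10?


Birth: 1978-01-09
Reference: 2025-04-10
Year difference: 2025 - 1978 = 47

47 years old


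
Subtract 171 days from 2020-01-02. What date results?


Start: 2020-01-02, subtract 171 days
Back 2 days from January 2 reaches December 31, 2019 -> 169 left
December 2019 has 31 days -> back to November 30, 2019 -> 138 left
November 2019 has 30 days -> back to October 31, 2019 -> 108 left
October 2019 has 31 days -> back to September 30, 2019 -> 77 left
September 2019 has 30 days -> back to August 31, 2019 -> 47 left
August 2019 has 31 days -> back to July 31, 2019 -> 16 left
July 2019: 31 - 16 = 15 -> lands on July 15

Result: 2019-07-15


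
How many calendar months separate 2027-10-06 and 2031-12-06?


From October 2027 to December 2031
4 years * 12 = 48 months, plus 2 months = 50

50 months


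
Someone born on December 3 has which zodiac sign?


Date: December 3
Conventional tropical zodiac dates: Sagittarius from November 22 onward; Capricorn starts December 22
December 3 falls within the Sagittarius range

Sagittarius


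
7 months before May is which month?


May is month 5
5 - 7 = -2; wrap: -2 + 12 = 10

October


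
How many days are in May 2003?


May 2003

31 days


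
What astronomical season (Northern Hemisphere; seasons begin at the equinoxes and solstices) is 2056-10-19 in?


Date: October 19
Astronomical Autumn (approx.; exact equinox/solstice day varies by year): September 22 to December 20
October 19 falls within the Autumn window

Autumn


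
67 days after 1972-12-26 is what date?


Start: 1972-12-26, add 67 days
December 1972 has 31 days: 31 - 26 = 5 days to December 31 -> 62 left
January 1973 has 31 days -> 31 left
February 1973 has 28 days -> 3 left
March 1973: 3 <= 31 -> lands on March 3

Result: 1973-03-03


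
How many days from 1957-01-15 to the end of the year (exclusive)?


Day of year: 15 of 365
Remaining = 365 - 15

350 days


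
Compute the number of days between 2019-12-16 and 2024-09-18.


From 2019-12-16 to 2024-09-18
2019-12-16: days before December = 31 + 28 + 31 + 30 + 31 + 30 + 31 + 31 + 30 + 31 + 30 = 334 (2019 is not a leap year); day of year = 334 + 16 = 350
2024-09-18: days before September = 31 + 29 + 31 + 30 + 31 + 30 + 31 + 31 = 244 (2024 is a leap year); day of year = 244 + 18 = 262
Rest of 2019: 365 - 350 = 15
Full years 2020 (366), 2021 (365), 2022 (365), 2023 (365): 1461
Total = 15 + 1461 + 262 = 1738

1738 days


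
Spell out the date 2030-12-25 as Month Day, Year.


ISO 2030-12-25 parses as year=2030, month=12, day=25
Month 12 -> December

December 25, 2030


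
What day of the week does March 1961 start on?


Target: March 1, 1961
Anchor: Jan 1, 1961. With p = 1961 - 1 = 1960: (p + p//4 - p//100 + p//400) mod 7 = (1960 + 490 - 19 + 4) mod 7 = 2435 mod 7 = 6 -> Sunday (Mon=0 ... Sun=6)
Days before March (Jan-Feb): 59 days
Weekday index = (6 + 59) mod 7 = 2

Wednesday


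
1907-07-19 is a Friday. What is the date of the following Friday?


Current: Friday
Target: Friday
Days ahead: 7

Next Friday: 1907-07-26


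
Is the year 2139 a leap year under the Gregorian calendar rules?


Gregorian leap year rule: divisible by 4, but not by 100, unless also by 400.
2139 is not divisible by 4 -> not a leap year

No


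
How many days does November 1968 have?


November 1968

30 days


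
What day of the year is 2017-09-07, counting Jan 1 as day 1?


Date: September 7, 2017
Days in months 1 through 8: 243
Plus 7 days in September

Day of year: 250


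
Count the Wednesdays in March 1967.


March 1967 has 31 days
Anchor: Jan 1, 1967. With p = 1967 - 1 = 1966: (p + p//4 - p//100 + p//400) mod 7 = (1966 + 491 - 19 + 4) mod 7 = 2442 mod 7 = 6 -> Sunday (Mon=0 ... Sun=6)
Days before March (Jan-Feb): 59; March 1 index = (6 + 59) mod 7 = 2 -> Wednesday
First Wednesday is March 1
Wednesdays: 1, 8, 15, 22, 29

5 Wednesdays


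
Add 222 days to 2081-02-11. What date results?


Start: 2081-02-11, add 222 days
February 2081 has 28 days: 28 - 11 = 17 days to February 28 -> 205 left
March 2081 has 31 days -> 174 left
April 2081 has 30 days -> 144 left
May 2081 has 31 days -> 113 left
June 2081 has 30 days -> 83 left
July 2081 has 31 days -> 52 left
August 2081 has 31 days -> 21 left
September 2081: 21 <= 30 -> lands on September 21

Result: 2081-09-21


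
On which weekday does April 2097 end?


April 2097 has 30 days
Anchor: Jan 1, 2097. With p = 2097 - 1 = 2096: (p + p//4 - p//100 + p//400) mod 7 = (2096 + 524 - 20 + 5) mod 7 = 2605 mod 7 = 1 -> Tuesday (Mon=0 ... Sun=6)
Days before April (Jan-Mar): 90; April 1 index = (1 + 90) mod 7 = 0 -> Monday
Last day offset: 30 - 1 = 29 days
Weekday index = (0 + 29) mod 7 = 1

Tuesday, April 30


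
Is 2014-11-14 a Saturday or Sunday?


Anchor: Jan 1, 2014. With p = 2014 - 1 = 2013: (p + p//4 - p//100 + p//400) mod 7 = (2013 + 503 - 20 + 5) mod 7 = 2501 mod 7 = 2 -> Wednesday (Mon=0 ... Sun=6)
Day of year: 318; offset = 317
Weekday index = (2 + 317) mod 7 = 4 -> Friday
Weekend days: Saturday, Sunday

No


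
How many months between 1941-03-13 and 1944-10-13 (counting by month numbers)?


From March 1941 to October 1944
3 years * 12 = 36 months, plus 7 months = 43

43 months


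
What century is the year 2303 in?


Century = (year - 1) // 100 + 1
= (2303 - 1) // 100 + 1
= 2302 // 100 + 1
= 23 + 1

24th century


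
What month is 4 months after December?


December is month 12
12 + 4 = 16; wrap: 16 - 12 = 4

April


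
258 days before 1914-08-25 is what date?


Start: 1914-08-25, subtract 258 days
Back 25 days from August 25 reaches July 31, 1914 -> 233 left
July 1914 has 31 days -> back to June 30, 1914 -> 202 left
June 1914 has 30 days -> back to May 31, 1914 -> 172 left
May 1914 has 31 days -> back to April 30, 1914 -> 141 left
April 1914 has 30 days -> back to March 31, 1914 -> 111 left
March 1914 has 31 days -> back to February 28, 1914 -> 80 left
February 1914 has 28 days -> back to January 31, 1914 -> 52 left
January 1914 has 31 days -> back to December 31, 1913 -> 21 left
December 1913: 31 - 21 = 10 -> lands on December 10

Result: 1913-12-10


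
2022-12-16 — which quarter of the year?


Month: December (month 12)
Q1: Jan-Mar, Q2: Apr-Jun, Q3: Jul-Sep, Q4: Oct-Dec

Q4


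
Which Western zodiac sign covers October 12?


Date: October 12
Conventional tropical zodiac dates: Libra from September 23 onward; Scorpio starts October 23
October 12 falls within the Libra range

Libra


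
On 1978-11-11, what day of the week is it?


Date: November 11, 1978
Anchor: Jan 1, 1978. With p = 1978 - 1 = 1977: (p + p//4 - p//100 + p//400) mod 7 = (1977 + 494 - 19 + 4) mod 7 = 2456 mod 7 = 6 -> Sunday (Mon=0 ... Sun=6)
Days before November (Jan-Oct): 304; offset = 304 + 11 - 1 = 314
Weekday index = (6 + 314) mod 7 = 5

Day of the week: Saturday


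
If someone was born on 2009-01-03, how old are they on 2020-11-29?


Birth: 2009-01-03
Reference: 2020-11-29
Year difference: 2020 - 2009 = 11

11 years old


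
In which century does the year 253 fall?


Century = (year - 1) // 100 + 1
= (253 - 1) // 100 + 1
= 252 // 100 + 1
= 2 + 1

3rd century


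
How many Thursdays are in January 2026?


January 2026 has 31 days
Anchor: Jan 1, 2026. With p = 2026 - 1 = 2025: (p + p//4 - p//100 + p//400) mod 7 = (2025 + 506 - 20 + 5) mod 7 = 2516 mod 7 = 3 -> Thursday (Mon=0 ... Sun=6)
January 1 is the anchor itself -> Thursday
First Thursday is January 1
Thursdays: 1, 8, 15, 22, 29

5 Thursdays


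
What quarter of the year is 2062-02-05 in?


Month: February (month 2)
Q1: Jan-Mar, Q2: Apr-Jun, Q3: Jul-Sep, Q4: Oct-Dec

Q1


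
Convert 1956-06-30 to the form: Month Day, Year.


ISO 1956-06-30 parses as year=1956, month=06, day=30
Month 6 -> June

June 30, 1956


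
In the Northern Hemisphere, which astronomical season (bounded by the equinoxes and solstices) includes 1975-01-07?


Date: January 7
Astronomical Winter (approx.; exact equinox/solstice day varies by year): December 21 to March 19
January 7 falls within the Winter window

Winter


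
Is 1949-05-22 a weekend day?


Anchor: Jan 1, 1949. With p = 1949 - 1 = 1948: (p + p//4 - p//100 + p//400) mod 7 = (1948 + 487 - 19 + 4) mod 7 = 2420 mod 7 = 5 -> Saturday (Mon=0 ... Sun=6)
Day of year: 142; offset = 141
Weekday index = (5 + 141) mod 7 = 6 -> Sunday
Weekend days: Saturday, Sunday

Yes


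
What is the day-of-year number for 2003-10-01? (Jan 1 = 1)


Date: October 1, 2003
Days in months 1 through 9: 273
Plus 1 days in October

Day of year: 274


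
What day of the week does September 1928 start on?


Target: September 1, 1928
Anchor: Jan 1, 1928. With p = 1928 - 1 = 1927: (p + p//4 - p//100 + p//400) mod 7 = (1927 + 481 - 19 + 4) mod 7 = 2393 mod 7 = 6 -> Sunday (Mon=0 ... Sun=6)
Days before September (Jan-Aug): 244 days
Weekday index = (6 + 244) mod 7 = 5

Saturday


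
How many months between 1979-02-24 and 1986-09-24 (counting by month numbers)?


From February 1979 to September 1986
7 years * 12 = 84 months, plus 7 months = 91

91 months


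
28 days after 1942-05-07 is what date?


Start: 1942-05-07, add 28 days
May 1942 has 31 days: 31 - 7 = 24 days to May 31 -> 4 left
June 1942: 4 <= 30 -> lands on June 4

Result: 1942-06-04


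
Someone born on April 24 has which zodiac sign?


Date: April 24
Conventional tropical zodiac dates: Taurus from April 20 onward; Gemini starts May 21
April 24 falls within the Taurus range

Taurus


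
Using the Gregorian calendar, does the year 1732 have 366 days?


Gregorian leap year rule: divisible by 4, but not by 100, unless also by 400.
1732 is divisible by 4 but not 100 -> leap year

Yes


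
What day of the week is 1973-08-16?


Date: August 16, 1973
Anchor: Jan 1, 1973. With p = 1973 - 1 = 1972: (p + p//4 - p//100 + p//400) mod 7 = (1972 + 493 - 19 + 4) mod 7 = 2450 mod 7 = 0 -> Monday (Mon=0 ... Sun=6)
Days before August (Jan-Jul): 212; offset = 212 + 16 - 1 = 227
Weekday index = (0 + 227) mod 7 = 3

Day of the week: Thursday


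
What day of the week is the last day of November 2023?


November 2023 has 30 days
Anchor: Jan 1, 2023. With p = 2023 - 1 = 2022: (p + p//4 - p//100 + p//400) mod 7 = (2022 + 505 - 20 + 5) mod 7 = 2512 mod 7 = 6 -> Sunday (Mon=0 ... Sun=6)
Days before November (Jan-Oct): 304; November 1 index = (6 + 304) mod 7 = 2 -> Wednesday
Last day offset: 30 - 1 = 29 days
Weekday index = (2 + 29) mod 7 = 3

Thursday, November 30


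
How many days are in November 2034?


November 2034

30 days


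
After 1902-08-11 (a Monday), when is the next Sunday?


Current: Monday
Target: Sunday
Days ahead: 6

Next Sunday: 1902-08-17


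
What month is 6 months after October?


October is month 10
10 + 6 = 16; wrap: 16 - 12 = 4

April


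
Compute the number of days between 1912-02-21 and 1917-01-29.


From 1912-02-21 to 1917-01-29
1912-02-21: days before February = 31; day of year = 31 + 21 = 52
1917-01-29: day of year = 29
Rest of 1912: 366 - 52 = 314
Full years 1913 (365), 1914 (365), 1915 (365), 1916 (366): 1461
Total = 314 + 1461 + 29 = 1804

1804 days


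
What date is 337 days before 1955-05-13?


Start: 1955-05-13, subtract 337 days
Back 13 days from May 13 reaches April 30, 1955 -> 324 left
April 1955 has 30 days -> back to March 31, 1955 -> 294 left
March 1955 has 31 days -> back to February 28, 1955 -> 263 left
February 1955 has 28 days -> back to January 31, 1955 -> 235 left
January 1955 has 31 days -> back to December 31, 1954 -> 204 left
December 1954 has 31 days -> back to November 30, 1954 -> 173 left
November 1954 has 30 days -> back to October 31, 1954 -> 143 left
October 1954 has 31 days -> back to September 30, 1954 -> 112 left
September 1954 has 30 days -> back to August 31, 1954 -> 82 left
August 1954 has 31 days -> back to July 31, 1954 -> 51 left
July 1954 has 31 days -> back to June 30, 1954 -> 20 left
June 1954: 30 - 20 = 10 -> lands on June 10

Result: 1954-06-10


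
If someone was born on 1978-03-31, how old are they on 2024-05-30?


Birth: 1978-03-31
Reference: 2024-05-30
Year difference: 2024 - 1978 = 46

46 years old


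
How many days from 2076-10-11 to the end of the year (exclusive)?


Day of year: 285 of 366
Remaining = 366 - 285

81 days


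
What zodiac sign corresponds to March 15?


Date: March 15
Conventional tropical zodiac dates: Pisces from February 19 onward; Aries starts March 21
March 15 falls within the Pisces range

Pisces


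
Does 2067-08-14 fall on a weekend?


Anchor: Jan 1, 2067. With p = 2067 - 1 = 2066: (p + p//4 - p//100 + p//400) mod 7 = (2066 + 516 - 20 + 5) mod 7 = 2567 mod 7 = 5 -> Saturday (Mon=0 ... Sun=6)
Day of year: 226; offset = 225
Weekday index = (5 + 225) mod 7 = 6 -> Sunday
Weekend days: Saturday, Sunday

Yes


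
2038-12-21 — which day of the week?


Date: December 21, 2038
Anchor: Jan 1, 2038. With p = 2038 - 1 = 2037: (p + p//4 - p//100 + p//400) mod 7 = (2037 + 509 - 20 + 5) mod 7 = 2531 mod 7 = 4 -> Friday (Mon=0 ... Sun=6)
Days before December (Jan-Nov): 334; offset = 334 + 21 - 1 = 354
Weekday index = (4 + 354) mod 7 = 1

Day of the week: Tuesday


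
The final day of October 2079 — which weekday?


October 2079 has 31 days
Anchor: Jan 1, 2079. With p = 2079 - 1 = 2078: (p + p//4 - p//100 + p//400) mod 7 = (2078 + 519 - 20 + 5) mod 7 = 2582 mod 7 = 6 -> Sunday (Mon=0 ... Sun=6)
Days before October (Jan-Sep): 273; October 1 index = (6 + 273) mod 7 = 6 -> Sunday
Last day offset: 31 - 1 = 30 days
Weekday index = (6 + 30) mod 7 = 1

Tuesday, October 31


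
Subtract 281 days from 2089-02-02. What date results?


Start: 2089-02-02, subtract 281 days
Back 2 days from February 2 reaches January 31, 2089 -> 279 left
January 2089 has 31 days -> back to December 31, 2088 -> 248 left
December 2088 has 31 days -> back to November 30, 2088 -> 217 left
November 2088 has 30 days -> back to October 31, 2088 -> 187 left
October 2088 has 31 days -> back to September 30, 2088 -> 156 left
September 2088 has 30 days -> back to August 31, 2088 -> 126 left
August 2088 has 31 days -> back to July 31, 2088 -> 95 left
July 2088 has 31 days -> back to June 30, 2088 -> 64 left
June 2088 has 30 days -> back to May 31, 2088 -> 34 left
May 2088 has 31 days -> back to April 30, 2088 -> 3 left
April 2088: 30 - 3 = 27 -> lands on April 27

Result: 2088-04-27


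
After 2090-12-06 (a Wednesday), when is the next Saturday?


Current: Wednesday
Target: Saturday
Days ahead: 3

Next Saturday: 2090-12-09


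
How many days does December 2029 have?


December 2029

31 days


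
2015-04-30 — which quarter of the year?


Month: April (month 4)
Q1: Jan-Mar, Q2: Apr-Jun, Q3: Jul-Sep, Q4: Oct-Dec

Q2


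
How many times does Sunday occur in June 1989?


June 1989 has 30 days
Anchor: Jan 1, 1989. With p = 1989 - 1 = 1988: (p + p//4 - p//100 + p//400) mod 7 = (1988 + 497 - 19 + 4) mod 7 = 2470 mod 7 = 6 -> Sunday (Mon=0 ... Sun=6)
Days before June (Jan-May): 151; June 1 index = (6 + 151) mod 7 = 3 -> Thursday
First Sunday is June 4
Sundays: 4, 11, 18, 25

4 Sundays


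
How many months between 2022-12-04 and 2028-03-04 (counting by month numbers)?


From December 2022 to March 2028
6 years * 12 = 72 months, minus 9 months = 63

63 months


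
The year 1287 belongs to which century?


Century = (year - 1) // 100 + 1
= (1287 - 1) // 100 + 1
= 1286 // 100 + 1
= 12 + 1

13th century


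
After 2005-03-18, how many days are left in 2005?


Day of year: 77 of 365
Remaining = 365 - 77

288 days


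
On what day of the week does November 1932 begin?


Target: November 1, 1932
Anchor: Jan 1, 1932. With p = 1932 - 1 = 1931: (p + p//4 - p//100 + p//400) mod 7 = (1931 + 482 - 19 + 4) mod 7 = 2398 mod 7 = 4 -> Friday (Mon=0 ... Sun=6)
Days before November (Jan-Oct): 305 days
Weekday index = (4 + 305) mod 7 = 1

Tuesday


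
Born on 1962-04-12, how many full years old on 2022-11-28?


Birth: 1962-04-12
Reference: 2022-11-28
Year difference: 2022 - 1962 = 60

60 years old


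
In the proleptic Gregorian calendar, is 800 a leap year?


Gregorian leap year rule: divisible by 4, but not by 100, unless also by 400.
800 is divisible by 400 -> leap year

Yes


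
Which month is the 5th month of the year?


Month 5 of 12

May


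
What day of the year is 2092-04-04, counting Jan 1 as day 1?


Date: April 4, 2092
Days in months 1 through 3: 91
Plus 4 days in April

Day of year: 95


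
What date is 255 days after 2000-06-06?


Start: 2000-06-06, add 255 days
June 2000 has 30 days: 30 - 6 = 24 days to June 30 -> 231 left
July 2000 has 31 days -> 200 left
August 2000 has 31 days -> 169 left
September 2000 has 30 days -> 139 left
October 2000 has 31 days -> 108 left
November 2000 has 30 days -> 78 left
December 2000 has 31 days -> 47 left
January 2001 has 31 days -> 16 left
February 2001: 16 <= 28 -> lands on February 16

Result: 2001-02-16


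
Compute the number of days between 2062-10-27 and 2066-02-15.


From 2062-10-27 to 2066-02-15
2062-10-27: days before October = 31 + 28 + 31 + 30 + 31 + 30 + 31 + 31 + 30 = 273 (2062 is not a leap year); day of year = 273 + 27 = 300
2066-02-15: days before February = 31; day of year = 31 + 15 = 46
Rest of 2062: 365 - 300 = 65
Full years 2063 (365), 2064 (366), 2065 (365): 1096
Total = 65 + 1096 + 46 = 1207

1207 days


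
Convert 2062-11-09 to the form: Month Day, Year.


ISO 2062-11-09 parses as year=2062, month=11, day=09
Month 11 -> November

November 9, 2062


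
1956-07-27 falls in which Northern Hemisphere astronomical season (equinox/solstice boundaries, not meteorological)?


Date: July 27
Astronomical Summer (approx.; exact equinox/solstice day varies by year): June 21 to September 21
July 27 falls within the Summer window

Summer


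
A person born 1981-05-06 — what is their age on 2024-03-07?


Birth: 1981-05-06
Reference: 2024-03-07
Year difference: 2024 - 1981 = 43
Birthday not yet reached in 2024, subtract 1

42 years old


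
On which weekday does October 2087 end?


October 2087 has 31 days
Anchor: Jan 1, 2087. With p = 2087 - 1 = 2086: (p + p//4 - p//100 + p//400) mod 7 = (2086 + 521 - 20 + 5) mod 7 = 2592 mod 7 = 2 -> Wednesday (Mon=0 ... Sun=6)
Days before October (Jan-Sep): 273; October 1 index = (2 + 273) mod 7 = 2 -> Wednesday
Last day offset: 31 - 1 = 30 days
Weekday index = (2 + 30) mod 7 = 4

Friday, October 31


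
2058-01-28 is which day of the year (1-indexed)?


Date: January 28, 2058
No months before January
Plus 28 days in January

Day of year: 28


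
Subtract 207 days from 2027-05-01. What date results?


Start: 2027-05-01, subtract 207 days
Back 1 day from May 1 reaches April 30, 2027 -> 206 left
April 2027 has 30 days -> back to March 31, 2027 -> 176 left
March 2027 has 31 days -> back to February 28, 2027 -> 145 left
February 2027 has 28 days -> back to January 31, 2027 -> 117 left
January 2027 has 31 days -> back to December 31, 2026 -> 86 left
December 2026 has 31 days -> back to November 30, 2026 -> 55 left
November 2026 has 30 days -> back to October 31, 2026 -> 25 left
October 2026: 31 - 25 = 6 -> lands on October 6

Result: 2026-10-06


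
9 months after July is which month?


July is month 7
7 + 9 = 16; wrap: 16 - 12 = 4

April


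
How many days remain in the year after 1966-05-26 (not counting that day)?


Day of year: 146 of 365
Remaining = 365 - 146

219 days


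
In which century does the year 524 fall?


Century = (year - 1) // 100 + 1
= (524 - 1) // 100 + 1
= 523 // 100 + 1
= 5 + 1

6th century


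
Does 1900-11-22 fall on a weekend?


Anchor: Jan 1, 1900. With p = 1900 - 1 = 1899: (p + p//4 - p//100 + p//400) mod 7 = (1899 + 474 - 18 + 4) mod 7 = 2359 mod 7 = 0 -> Monday (Mon=0 ... Sun=6)
Day of year: 326; offset = 325
Weekday index = (0 + 325) mod 7 = 3 -> Thursday
Weekend days: Saturday, Sunday

No


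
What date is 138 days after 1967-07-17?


Start: 1967-07-17, add 138 days
July 1967 has 31 days: 31 - 17 = 14 days to July 31 -> 124 left
August 1967 has 31 days -> 93 left
September 1967 has 30 days -> 63 left
October 1967 has 31 days -> 32 left
November 1967 has 30 days -> 2 left
December 1967: 2 <= 31 -> lands on December 2

Result: 1967-12-02


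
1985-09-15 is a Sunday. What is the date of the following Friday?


Current: Sunday
Target: Friday
Days ahead: 5

Next Friday: 1985-09-20


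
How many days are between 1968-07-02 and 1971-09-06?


From 1968-07-02 to 1971-09-06
1968-07-02: days before July = 31 + 29 + 31 + 30 + 31 + 30 = 182 (1968 is a leap year); day of year = 182 + 2 = 184
1971-09-06: days before September = 31 + 28 + 31 + 30 + 31 + 30 + 31 + 31 = 243 (1971 is not a leap year); day of year = 243 + 6 = 249
Rest of 1968: 366 - 184 = 182
Full years 1969 (365), 1970 (365): 730
Total = 182 + 730 + 249 = 1161

1161 days


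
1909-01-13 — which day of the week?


Date: January 13, 1909
Anchor: Jan 1, 1909. With p = 1909 - 1 = 1908: (p + p//4 - p//100 + p//400) mod 7 = (1908 + 477 - 19 + 4) mod 7 = 2370 mod 7 = 4 -> Friday (Mon=0 ... Sun=6)
Days into year = 13 - 1 = 12
Weekday index = (4 + 12) mod 7 = 2

Day of the week: Wednesday


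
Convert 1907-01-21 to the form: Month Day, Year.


ISO 1907-01-21 parses as year=1907, month=01, day=21
Month 1 -> January

January 21, 1907


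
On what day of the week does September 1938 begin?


Target: September 1, 1938
Anchor: Jan 1, 1938. With p = 1938 - 1 = 1937: (p + p//4 - p//100 + p//400) mod 7 = (1937 + 484 - 19 + 4) mod 7 = 2406 mod 7 = 5 -> Saturday (Mon=0 ... Sun=6)
Days before September (Jan-Aug): 243 days
Weekday index = (5 + 243) mod 7 = 3

Thursday


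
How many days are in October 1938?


October 1938

31 days


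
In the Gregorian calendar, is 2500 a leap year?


Gregorian leap year rule: divisible by 4, but not by 100, unless also by 400.
2500 is divisible by 100 but not 400 -> not a leap year

No


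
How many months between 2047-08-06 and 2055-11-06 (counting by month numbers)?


From August 2047 to November 2055
8 years * 12 = 96 months, plus 3 months = 99

99 months


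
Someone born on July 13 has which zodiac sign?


Date: July 13
Conventional tropical zodiac dates: Cancer from June 21 onward; Leo starts July 23
July 13 falls within the Cancer range

Cancer


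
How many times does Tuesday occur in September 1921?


September 1921 has 30 days
Anchor: Jan 1, 1921. With p = 1921 - 1 = 1920: (p + p//4 - p//100 + p//400) mod 7 = (1920 + 480 - 19 + 4) mod 7 = 2385 mod 7 = 5 -> Saturday (Mon=0 ... Sun=6)
Days before September (Jan-Aug): 243; September 1 index = (5 + 243) mod 7 = 3 -> Thursday
First Tuesday is September 6
Tuesdays: 6, 13, 20, 27

4 Tuesdays


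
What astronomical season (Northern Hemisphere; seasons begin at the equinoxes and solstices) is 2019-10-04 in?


Date: October 4
Astronomical Autumn (approx.; exact equinox/solstice day varies by year): September 22 to December 20
October 4 falls within the Autumn window

Autumn


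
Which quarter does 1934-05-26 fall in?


Month: May (month 5)
Q1: Jan-Mar, Q2: Apr-Jun, Q3: Jul-Sep, Q4: Oct-Dec

Q2


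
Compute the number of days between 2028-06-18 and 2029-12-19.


From 2028-06-18 to 2029-12-19
2028-06-18: days before June = 31 + 29 + 31 + 30 + 31 = 152 (2028 is a leap year); day of year = 152 + 18 = 170
2029-12-19: days before December = 31 + 28 + 31 + 30 + 31 + 30 + 31 + 31 + 30 + 31 + 30 = 334 (2029 is not a leap year); day of year = 334 + 19 = 353
Rest of 2028: 366 - 170 = 196
Total = 196 + 353 = 549

549 days


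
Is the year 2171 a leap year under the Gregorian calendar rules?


Gregorian leap year rule: divisible by 4, but not by 100, unless also by 400.
2171 is not divisible by 4 -> not a leap year

No


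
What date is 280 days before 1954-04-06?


Start: 1954-04-06, subtract 280 days
Back 6 days from April 6 reaches March 31, 1954 -> 274 left
March 1954 has 31 days -> back to February 28, 1954 -> 243 left
February 1954 has 28 days -> back to January 31, 1954 -> 215 left
January 1954 has 31 days -> back to December 31, 1953 -> 184 left
December 1953 has 31 days -> back to November 30, 1953 -> 153 left
November 1953 has 30 days -> back to October 31, 1953 -> 123 left
October 1953 has 31 days -> back to September 30, 1953 -> 92 left
September 1953 has 30 days -> back to August 31, 1953 -> 62 left
August 1953 has 31 days -> back to July 31, 1953 -> 31 left
July 1953 has 31 days -> back to June 30, 1953 -> 0 left
June 1953: 30 - 0 = 30 -> lands on June 30

Result: 1953-06-30


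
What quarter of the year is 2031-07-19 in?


Month: July (month 7)
Q1: Jan-Mar, Q2: Apr-Jun, Q3: Jul-Sep, Q4: Oct-Dec

Q3


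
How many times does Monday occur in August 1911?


August 1911 has 31 days
Anchor: Jan 1, 1911. With p = 1911 - 1 = 1910: (p + p//4 - p//100 + p//400) mod 7 = (1910 + 477 - 19 + 4) mod 7 = 2372 mod 7 = 6 -> Sunday (Mon=0 ... Sun=6)
Days before August (Jan-Jul): 212; August 1 index = (6 + 212) mod 7 = 1 -> Tuesday
First Monday is August 7
Mondays: 7, 14, 21, 28

4 Mondays


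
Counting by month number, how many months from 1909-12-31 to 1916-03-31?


From December 1909 to March 1916
7 years * 12 = 84 months, minus 9 months = 75

75 months


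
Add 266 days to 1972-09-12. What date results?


Start: 1972-09-12, add 266 days
September 1972 has 30 days: 30 - 12 = 18 days to September 30 -> 248 left
October 1972 has 31 days -> 217 left
November 1972 has 30 days -> 187 left
December 1972 has 31 days -> 156 left
January 1973 has 31 days -> 125 left
February 1973 has 28 days -> 97 left
March 1973 has 31 days -> 66 left
April 1973 has 30 days -> 36 left
May 1973 has 31 days -> 5 left
June 1973: 5 <= 30 -> lands on June 5

Result: 1973-06-05


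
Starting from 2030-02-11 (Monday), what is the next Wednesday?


Current: Monday
Target: Wednesday
Days ahead: 2

Next Wednesday: 2030-02-13


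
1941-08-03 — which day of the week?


Date: August 3, 1941
Anchor: Jan 1, 1941. With p = 1941 - 1 = 1940: (p + p//4 - p//100 + p//400) mod 7 = (1940 + 485 - 19 + 4) mod 7 = 2410 mod 7 = 2 -> Wednesday (Mon=0 ... Sun=6)
Days before August (Jan-Jul): 212; offset = 212 + 3 - 1 = 214
Weekday index = (2 + 214) mod 7 = 6

Day of the week: Sunday


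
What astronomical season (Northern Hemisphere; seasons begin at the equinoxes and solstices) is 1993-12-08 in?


Date: December 8
Astronomical Autumn (approx.; exact equinox/solstice day varies by year): September 22 to December 20
December 8 falls within the Autumn window

Autumn


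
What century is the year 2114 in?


Century = (year - 1) // 100 + 1
= (2114 - 1) // 100 + 1
= 2113 // 100 + 1
= 21 + 1

22nd century


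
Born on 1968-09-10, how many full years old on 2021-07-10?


Birth: 1968-09-10
Reference: 2021-07-10
Year difference: 2021 - 1968 = 53
Birthday not yet reached in 2021, subtract 1

52 years old


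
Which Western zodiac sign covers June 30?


Date: June 30
Conventional tropical zodiac dates: Cancer from June 21 onward; Leo starts July 23
June 30 falls within the Cancer range

Cancer


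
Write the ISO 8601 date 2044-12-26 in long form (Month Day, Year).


ISO 2044-12-26 parses as year=2044, month=12, day=26
Month 12 -> December

December 26, 2044


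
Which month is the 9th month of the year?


Month 9 of 12

September


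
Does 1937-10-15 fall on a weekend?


Anchor: Jan 1, 1937. With p = 1937 - 1 = 1936: (p + p//4 - p//100 + p//400) mod 7 = (1936 + 484 - 19 + 4) mod 7 = 2405 mod 7 = 4 -> Friday (Mon=0 ... Sun=6)
Day of year: 288; offset = 287
Weekday index = (4 + 287) mod 7 = 4 -> Friday
Weekend days: Saturday, Sunday

No


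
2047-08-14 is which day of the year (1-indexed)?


Date: August 14, 2047
Days in months 1 through 7: 212
Plus 14 days in August

Day of year: 226


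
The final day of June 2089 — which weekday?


June 2089 has 30 days
Anchor: Jan 1, 2089. With p = 2089 - 1 = 2088: (p + p//4 - p//100 + p//400) mod 7 = (2088 + 522 - 20 + 5) mod 7 = 2595 mod 7 = 5 -> Saturday (Mon=0 ... Sun=6)
Days before June (Jan-May): 151; June 1 index = (5 + 151) mod 7 = 2 -> Wednesday
Last day offset: 30 - 1 = 29 days
Weekday index = (2 + 29) mod 7 = 3

Thursday, June 30


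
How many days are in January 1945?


January 1945

31 days


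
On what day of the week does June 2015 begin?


Target: June 1, 2015
Anchor: Jan 1, 2015. With p = 2015 - 1 = 2014: (p + p//4 - p//100 + p//400) mod 7 = (2014 + 503 - 20 + 5) mod 7 = 2502 mod 7 = 3 -> Thursday (Mon=0 ... Sun=6)
Days before June (Jan-May): 151 days
Weekday index = (3 + 151) mod 7 = 0

Monday


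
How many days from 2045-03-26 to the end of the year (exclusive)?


Day of year: 85 of 365
Remaining = 365 - 85

280 days


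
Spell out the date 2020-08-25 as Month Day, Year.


ISO 2020-08-25 parses as year=2020, month=08, day=25
Month 8 -> August

August 25, 2020


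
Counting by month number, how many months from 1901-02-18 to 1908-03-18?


From February 1901 to March 1908
7 years * 12 = 84 months, plus 1 month = 85

85 months


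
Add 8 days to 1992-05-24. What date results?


Start: 1992-05-24, add 8 days
May 1992 has 31 days: 31 - 24 = 7 days to May 31 -> 1 left
June 1992: 1 <= 30 -> lands on June 1

Result: 1992-06-01


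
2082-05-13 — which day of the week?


Date: May 13, 2082
Anchor: Jan 1, 2082. With p = 2082 - 1 = 2081: (p + p//4 - p//100 + p//400) mod 7 = (2081 + 520 - 20 + 5) mod 7 = 2586 mod 7 = 3 -> Thursday (Mon=0 ... Sun=6)
Days before May (Jan-Apr): 120; offset = 120 + 13 - 1 = 132
Weekday index = (3 + 132) mod 7 = 2

Day of the week: Wednesday


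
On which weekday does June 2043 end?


June 2043 has 30 days
Anchor: Jan 1, 2043. With p = 2043 - 1 = 2042: (p + p//4 - p//100 + p//400) mod 7 = (2042 + 510 - 20 + 5) mod 7 = 2537 mod 7 = 3 -> Thursday (Mon=0 ... Sun=6)
Days before June (Jan-May): 151; June 1 index = (3 + 151) mod 7 = 0 -> Monday
Last day offset: 30 - 1 = 29 days
Weekday index = (0 + 29) mod 7 = 1

Tuesday, June 30


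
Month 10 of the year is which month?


Month 10 of 12

October


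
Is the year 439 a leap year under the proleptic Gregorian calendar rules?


Gregorian leap year rule: divisible by 4, but not by 100, unless also by 400.
439 is not divisible by 4 -> not a leap year

No


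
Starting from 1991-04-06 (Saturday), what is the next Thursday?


Current: Saturday
Target: Thursday
Days ahead: 5

Next Thursday: 1991-04-11


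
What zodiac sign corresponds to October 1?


Date: October 1
Conventional tropical zodiac dates: Libra from September 23 onward; Scorpio starts October 23
October 1 falls within the Libra range

Libra


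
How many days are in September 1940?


September 1940

30 days


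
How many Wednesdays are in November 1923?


November 1923 has 30 days
Anchor: Jan 1, 1923. With p = 1923 - 1 = 1922: (p + p//4 - p//100 + p//400) mod 7 = (1922 + 480 - 19 + 4) mod 7 = 2387 mod 7 = 0 -> Monday (Mon=0 ... Sun=6)
Days before November (Jan-Oct): 304; November 1 index = (0 + 304) mod 7 = 3 -> Thursday
First Wednesday is November 7
Wednesdays: 7, 14, 21, 28

4 Wednesdays


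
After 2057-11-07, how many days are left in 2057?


Day of year: 311 of 365
Remaining = 365 - 311

54 days


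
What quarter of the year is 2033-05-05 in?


Month: May (month 5)
Q1: Jan-Mar, Q2: Apr-Jun, Q3: Jul-Sep, Q4: Oct-Dec

Q2


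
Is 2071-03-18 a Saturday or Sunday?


Anchor: Jan 1, 2071. With p = 2071 - 1 = 2070: (p + p//4 - p//100 + p//400) mod 7 = (2070 + 517 - 20 + 5) mod 7 = 2572 mod 7 = 3 -> Thursday (Mon=0 ... Sun=6)
Day of year: 77; offset = 76
Weekday index = (3 + 76) mod 7 = 2 -> Wednesday
Weekend days: Saturday, Sunday

No


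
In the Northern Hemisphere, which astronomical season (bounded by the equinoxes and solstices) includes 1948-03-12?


Date: March 12
Astronomical Winter (approx.; exact equinox/solstice day varies by year): December 21 to March 19
March 12 falls within the Winter window

Winter


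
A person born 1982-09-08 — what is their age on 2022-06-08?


Birth: 1982-09-08
Reference: 2022-06-08
Year difference: 2022 - 1982 = 40
Birthday not yet reached in 2022, subtract 1

39 years old


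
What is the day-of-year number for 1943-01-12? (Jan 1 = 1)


Date: January 12, 1943
No months before January
Plus 12 days in January

Day of year: 12


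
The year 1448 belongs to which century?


Century = (year - 1) // 100 + 1
= (1448 - 1) // 100 + 1
= 1447 // 100 + 1
= 14 + 1

15th century


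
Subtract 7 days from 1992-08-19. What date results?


Start: 1992-08-19, subtract 7 days
19 - 7 = 12 stays within August 1992

Result: 1992-08-12


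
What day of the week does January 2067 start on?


Target: January 1, 2067
Anchor: Jan 1, 2067. With p = 2067 - 1 = 2066: (p + p//4 - p//100 + p//400) mod 7 = (2066 + 516 - 20 + 5) mod 7 = 2567 mod 7 = 5 -> Saturday (Mon=0 ... Sun=6)
Offset from anchor: 0 days
Weekday index = (5 + 0) mod 7 = 5

Saturday


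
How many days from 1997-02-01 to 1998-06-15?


From 1997-02-01 to 1998-06-15
1997-02-01: days before February = 31; day of year = 31 + 1 = 32
1998-06-15: days before June = 31 + 28 + 31 + 30 + 31 = 151 (1998 is not a leap year); day of year = 151 + 15 = 166
Rest of 1997: 365 - 32 = 333
Total = 333 + 166 = 499

499 days


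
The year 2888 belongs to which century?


Century = (year - 1) // 100 + 1
= (2888 - 1) // 100 + 1
= 2887 // 100 + 1
= 28 + 1

29th century


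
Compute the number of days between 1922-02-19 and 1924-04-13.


From 1922-02-19 to 1924-04-13
1922-02-19: days before February = 31; day of year = 31 + 19 = 50
1924-04-13: days before April = 31 + 29 + 31 = 91 (1924 is a leap year); day of year = 91 + 13 = 104
Rest of 1922: 365 - 50 = 315
Full years 1923 (365): 365
Total = 315 + 365 + 104 = 784

784 days


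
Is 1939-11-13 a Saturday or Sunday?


Anchor: Jan 1, 1939. With p = 1939 - 1 = 1938: (p + p//4 - p//100 + p//400) mod 7 = (1938 + 484 - 19 + 4) mod 7 = 2407 mod 7 = 6 -> Sunday (Mon=0 ... Sun=6)
Day of year: 317; offset = 316
Weekday index = (6 + 316) mod 7 = 0 -> Monday
Weekend days: Saturday, Sunday

No


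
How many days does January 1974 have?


January 1974

31 days


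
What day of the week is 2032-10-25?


Date: October 25, 2032
Anchor: Jan 1, 2032. With p = 2032 - 1 = 2031: (p + p//4 - p//100 + p//400) mod 7 = (2031 + 507 - 20 + 5) mod 7 = 2523 mod 7 = 3 -> Thursday (Mon=0 ... Sun=6)
Days before October (Jan-Sep): 274; offset = 274 + 25 - 1 = 298
Weekday index = (3 + 298) mod 7 = 0

Day of the week: Monday


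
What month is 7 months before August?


August is month 8
8 - 7 = 1

January


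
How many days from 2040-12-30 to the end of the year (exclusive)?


Day of year: 365 of 366
Remaining = 366 - 365

1 day


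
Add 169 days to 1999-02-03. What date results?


Start: 1999-02-03, add 169 days
February 1999 has 28 days: 28 - 3 = 25 days to February 28 -> 144 left
March 1999 has 31 days -> 113 left
April 1999 has 30 days -> 83 left
May 1999 has 31 days -> 52 left
June 1999 has 30 days -> 22 left
July 1999: 22 <= 31 -> lands on July 22

Result: 1999-07-22


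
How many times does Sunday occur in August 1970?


August 1970 has 31 days
Anchor: Jan 1, 1970. With p = 1970 - 1 = 1969: (p + p//4 - p//100 + p//400) mod 7 = (1969 + 492 - 19 + 4) mod 7 = 2446 mod 7 = 3 -> Thursday (Mon=0 ... Sun=6)
Days before August (Jan-Jul): 212; August 1 index = (3 + 212) mod 7 = 5 -> Saturday
First Sunday is August 2
Sundays: 2, 9, 16, 23, 30

5 Sundays


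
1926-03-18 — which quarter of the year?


Month: March (month 3)
Q1: Jan-Mar, Q2: Apr-Jun, Q3: Jul-Sep, Q4: Oct-Dec

Q1


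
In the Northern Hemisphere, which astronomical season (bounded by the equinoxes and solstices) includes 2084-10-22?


Date: October 22
Astronomical Autumn (approx.; exact equinox/solstice day varies by year): September 22 to December 20
October 22 falls within the Autumn window

Autumn


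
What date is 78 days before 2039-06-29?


Start: 2039-06-29, subtract 78 days
Back 29 days from June 29 reaches May 31, 2039 -> 49 left
May 2039 has 31 days -> back to April 30, 2039 -> 18 left
April 2039: 30 - 18 = 12 -> lands on April 12

Result: 2039-04-12


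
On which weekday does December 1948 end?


December 1948 has 31 days
Anchor: Jan 1, 1948. With p = 1948 - 1 = 1947: (p + p//4 - p//100 + p//400) mod 7 = (1947 + 486 - 19 + 4) mod 7 = 2418 mod 7 = 3 -> Thursday (Mon=0 ... Sun=6)
Days before December (Jan-Nov): 335; December 1 index = (3 + 335) mod 7 = 2 -> Wednesday
Last day offset: 31 - 1 = 30 days
Weekday index = (2 + 30) mod 7 = 4

Friday, December 31
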